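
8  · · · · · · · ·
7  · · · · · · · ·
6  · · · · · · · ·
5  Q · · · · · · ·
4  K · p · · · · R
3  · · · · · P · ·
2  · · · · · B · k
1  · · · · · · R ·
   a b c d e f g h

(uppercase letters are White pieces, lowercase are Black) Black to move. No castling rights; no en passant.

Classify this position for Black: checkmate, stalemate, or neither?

checkmate

Black to move; black king on h2.
In check: yes, from the white rook on h4.
King squares — g1: attacked by Bf2; h1: attacked by Rg1; g2: attacked by Rg1; g3: attacked by Rg1; h3: attacked by Rh4.
Legal moves for Black: none.
In check with no legal moves → checkmate.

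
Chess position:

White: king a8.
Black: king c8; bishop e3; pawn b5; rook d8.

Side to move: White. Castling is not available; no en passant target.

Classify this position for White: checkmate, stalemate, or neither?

White to move; white king on a8.
In check: no.
King squares — a7: attacked by Be3; b7: attacked by Kc8; b8: attacked by Kc8.
Legal moves for White: none.
Not in check and no legal moves → stalemate.

stalemate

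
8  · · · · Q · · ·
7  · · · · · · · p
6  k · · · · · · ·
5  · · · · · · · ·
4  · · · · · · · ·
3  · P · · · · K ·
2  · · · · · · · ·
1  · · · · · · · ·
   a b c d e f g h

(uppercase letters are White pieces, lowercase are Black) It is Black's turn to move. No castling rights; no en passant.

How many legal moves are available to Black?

Black to move; king on a6.
In check: no.
Legal moves: Kb7, Ka7, Kb6, Ka5, h6, h5.
Count: 6.

6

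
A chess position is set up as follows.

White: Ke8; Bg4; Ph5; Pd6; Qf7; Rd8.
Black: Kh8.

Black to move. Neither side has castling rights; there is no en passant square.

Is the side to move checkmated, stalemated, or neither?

stalemate

Black to move; black king on h8.
In check: no.
King squares — g7: attacked by Qf7; h7: attacked by Qf7; g8: attacked by Qf7.
Legal moves for Black: none.
Not in check and no legal moves → stalemate.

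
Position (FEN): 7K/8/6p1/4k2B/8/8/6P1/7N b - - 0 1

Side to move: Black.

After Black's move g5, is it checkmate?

After g5: white king on h8; in check: no.
White is not in check, so this cannot be checkmate.

no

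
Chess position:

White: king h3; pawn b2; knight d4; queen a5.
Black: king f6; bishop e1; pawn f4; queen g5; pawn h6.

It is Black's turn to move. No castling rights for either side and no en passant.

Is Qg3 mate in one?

yes

After Qg3: white king on h3; in check: yes, from the black queen on g3.
King squares — g2: attacked by Qg3; h2: attacked by Qg3; g3: attacked by Be1; g4: attacked by Qg3; h4: attacked by Qg3.
White has no legal moves → checkmate.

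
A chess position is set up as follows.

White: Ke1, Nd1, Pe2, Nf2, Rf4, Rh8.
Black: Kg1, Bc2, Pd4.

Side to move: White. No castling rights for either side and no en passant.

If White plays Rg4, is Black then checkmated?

After Rg4: black king on g1; in check: yes, from the white rook on g4.
King squares — f1: attacked by Ke1; h1: attacked by Nf2; f2: attacked by Nd1; g2: attacked by Rg4; h2: attacked by Rh8.
Black has no legal moves → checkmate.

yes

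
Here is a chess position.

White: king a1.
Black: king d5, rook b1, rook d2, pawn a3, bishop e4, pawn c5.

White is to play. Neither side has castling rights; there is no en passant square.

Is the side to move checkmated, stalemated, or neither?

checkmate

White to move; white king on a1.
In check: yes, from the black rook on b1.
King squares — b1: attacked by Be4; a2: attacked by Rd2; b2: attacked by Rb1.
Legal moves for White: none.
In check with no legal moves → checkmate.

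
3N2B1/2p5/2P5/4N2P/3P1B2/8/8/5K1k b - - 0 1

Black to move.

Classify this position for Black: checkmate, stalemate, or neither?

stalemate

Black to move; black king on h1.
In check: no.
King squares — g1: attacked by Kf1; g2: attacked by Kf1; h2: attacked by Bf4.
Legal moves for Black: none.
Not in check and no legal moves → stalemate.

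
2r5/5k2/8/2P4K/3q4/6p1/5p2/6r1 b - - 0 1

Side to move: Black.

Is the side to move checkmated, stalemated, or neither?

neither

Black to move; black king on f7.
In check: no.
Legal moves for Black include: Rh8+, Rg8, Rf8, Re8, Rd8, Rb8, Ra8, Rc7, Rc6, Rxc5+, Kg8, Kf8, Ke8, Kg7, Ke7, Kf6, Ke6, Qh8+, ... (list truncated; more exist).
Black has legal moves and is not in check → neither.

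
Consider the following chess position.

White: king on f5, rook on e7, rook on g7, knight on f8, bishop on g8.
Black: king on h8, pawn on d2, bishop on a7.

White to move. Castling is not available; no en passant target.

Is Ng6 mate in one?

yes

After Ng6: black king on h8; in check: yes, from the white knight on g6.
King squares — g7: attacked by Re7; h7: attacked by Rg7; g8: attacked by Rg7.
Black has no legal moves → checkmate.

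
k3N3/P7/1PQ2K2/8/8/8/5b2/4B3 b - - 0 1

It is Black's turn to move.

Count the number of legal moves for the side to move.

Black to move; king on a8.
In check: yes, from the white queen on c6.
Legal moves: none.
Count: 0.

0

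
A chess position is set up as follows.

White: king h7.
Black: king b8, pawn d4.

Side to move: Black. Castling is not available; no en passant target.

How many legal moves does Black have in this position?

6

Black to move; king on b8.
In check: no.
Legal moves: Kc8, Ka8, Kc7, Kb7, Ka7, d3.
Count: 6.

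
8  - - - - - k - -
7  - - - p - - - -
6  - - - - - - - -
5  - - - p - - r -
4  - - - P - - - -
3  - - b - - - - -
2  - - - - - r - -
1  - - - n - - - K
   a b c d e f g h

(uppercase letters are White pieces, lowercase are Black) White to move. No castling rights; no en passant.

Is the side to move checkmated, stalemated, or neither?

stalemate

White to move; white king on h1.
In check: no.
King squares — g1: attacked by Rg5; g2: attacked by Rf2; h2: attacked by Rf2.
Legal moves for White: none.
Not in check and no legal moves → stalemate.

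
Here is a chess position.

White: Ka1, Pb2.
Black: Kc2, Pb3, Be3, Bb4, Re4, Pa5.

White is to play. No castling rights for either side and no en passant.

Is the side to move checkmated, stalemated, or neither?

stalemate

White to move; white king on a1.
In check: no.
King squares — b1: attacked by Kc2; a2: attacked by Pb3; b2: own pawn.
Legal moves for White: none.
Not in check and no legal moves → stalemate.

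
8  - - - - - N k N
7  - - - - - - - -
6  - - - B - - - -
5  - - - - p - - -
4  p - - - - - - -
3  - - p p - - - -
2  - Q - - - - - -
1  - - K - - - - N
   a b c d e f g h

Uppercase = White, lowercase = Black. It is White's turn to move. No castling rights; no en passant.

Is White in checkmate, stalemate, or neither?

neither

White to move; white king on c1.
In check: no.
Legal moves for White include: Nf7, Nhg6, Nh7, Nd7, Nfg6, Ne6, Bb8, Be7, Bc7, Bxe5, Bc5, Bb4, Ba3, Qb8, Qb7, Qb6, Qb5, Qb4, ... (list truncated; more exist).
White has legal moves and is not in check → neither.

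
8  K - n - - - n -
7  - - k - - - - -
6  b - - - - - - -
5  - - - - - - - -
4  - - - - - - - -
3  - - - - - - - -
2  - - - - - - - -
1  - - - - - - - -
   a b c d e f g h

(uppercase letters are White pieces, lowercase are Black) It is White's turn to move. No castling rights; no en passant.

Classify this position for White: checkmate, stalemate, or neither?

stalemate

White to move; white king on a8.
In check: no.
King squares — a7: attacked by Nc8; b7: attacked by Ba6; b8: attacked by Kc7.
Legal moves for White: none.
Not in check and no legal moves → stalemate.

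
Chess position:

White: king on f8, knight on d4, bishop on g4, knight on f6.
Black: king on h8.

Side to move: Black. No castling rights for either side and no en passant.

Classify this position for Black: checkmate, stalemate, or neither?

Black to move; black king on h8.
In check: no.
King squares — g7: attacked by Kf8; h7: attacked by Nf6; g8: attacked by Nf6.
Legal moves for Black: none.
Not in check and no legal moves → stalemate.

stalemate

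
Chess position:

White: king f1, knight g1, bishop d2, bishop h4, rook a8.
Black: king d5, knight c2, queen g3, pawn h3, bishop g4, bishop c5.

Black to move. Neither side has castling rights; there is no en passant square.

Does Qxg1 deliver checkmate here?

yes

After Qxg1: white king on f1; in check: yes, from the black queen on g1.
King squares — e1: attacked by Qg1; g1: attacked by Bc5; e2: attacked by Bg4; f2: attacked by Qg1; g2: attacked by Qg1.
White has no legal moves → checkmate.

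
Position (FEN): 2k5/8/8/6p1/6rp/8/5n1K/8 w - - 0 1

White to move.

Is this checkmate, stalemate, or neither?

stalemate

White to move; white king on h2.
In check: no.
King squares — g1: attacked by Rg4; h1: attacked by Nf2; g2: attacked by Rg4; g3: attacked by Rg4; h3: attacked by Nf2.
Legal moves for White: none.
Not in check and no legal moves → stalemate.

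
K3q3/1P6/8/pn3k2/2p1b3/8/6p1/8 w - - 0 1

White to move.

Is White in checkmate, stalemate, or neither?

White to move; white king on a8.
In check: yes, from the black queen on e8.
King squares — a7: attacked by Nb5; b7: own pawn; b8: attacked by Qe8.
Legal moves for White: none.
In check with no legal moves → checkmate.

checkmate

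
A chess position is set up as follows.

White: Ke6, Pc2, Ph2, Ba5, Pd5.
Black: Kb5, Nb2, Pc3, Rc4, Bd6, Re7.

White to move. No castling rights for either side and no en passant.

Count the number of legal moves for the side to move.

White to move; king on e6.
In check: yes, from the black rook on e7.
Legal moves: Kf6, Kxd6, Kf5.
Count: 3.

3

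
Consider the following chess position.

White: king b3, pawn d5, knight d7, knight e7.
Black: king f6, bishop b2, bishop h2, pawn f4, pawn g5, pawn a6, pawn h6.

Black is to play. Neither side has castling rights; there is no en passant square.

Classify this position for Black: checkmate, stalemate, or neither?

neither

Black to move; black king on f6.
In check: yes, from the white knight on d7.
Legal moves for Black: Kg7, Kf7, Kxe7.
Black is in check but has 3 legal moves → neither.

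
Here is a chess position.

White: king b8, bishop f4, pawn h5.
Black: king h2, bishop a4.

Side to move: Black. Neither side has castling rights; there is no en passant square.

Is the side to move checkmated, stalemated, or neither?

Black to move; black king on h2.
In check: yes, from the white bishop on f4.
Legal moves for Black: Kh3, Kg2, Kh1, Kg1.
Black is in check but has 4 legal moves → neither.

neither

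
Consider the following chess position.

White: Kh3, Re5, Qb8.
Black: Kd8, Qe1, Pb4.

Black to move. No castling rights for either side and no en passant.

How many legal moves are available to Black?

Black to move; king on d8.
In check: yes, from the white queen on b8.
Legal moves: Kd7.
Count: 1.

1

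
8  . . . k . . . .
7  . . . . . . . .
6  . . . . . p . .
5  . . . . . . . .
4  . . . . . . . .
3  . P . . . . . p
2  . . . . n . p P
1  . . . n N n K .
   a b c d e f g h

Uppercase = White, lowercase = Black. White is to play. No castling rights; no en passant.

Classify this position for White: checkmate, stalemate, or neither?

White to move; white king on g1.
In check: yes, from the black knight on e2.
King squares — f1: attacked by Pg2; h1: attacked by Pg2; f2: attacked by Nd1; g2: attacked by Ph3; h2: own pawn.
Legal moves for White: none.
In check with no legal moves → checkmate.

checkmate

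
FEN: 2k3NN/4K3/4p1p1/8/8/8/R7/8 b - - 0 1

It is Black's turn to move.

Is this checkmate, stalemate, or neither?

Black to move; black king on c8.
In check: no.
Legal moves for Black: Kb8, Kc7, Kb7, g5, e5.
Black has 5 legal moves and is not in check → neither.

neither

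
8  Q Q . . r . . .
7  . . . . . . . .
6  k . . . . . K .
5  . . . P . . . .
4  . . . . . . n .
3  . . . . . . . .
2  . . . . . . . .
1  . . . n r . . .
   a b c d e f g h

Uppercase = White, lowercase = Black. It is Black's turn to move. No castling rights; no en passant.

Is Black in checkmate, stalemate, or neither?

Black to move; black king on a6.
In check: yes, from the white queen on a8.
King squares — a5: attacked by Qa8; b5: attacked by Qb8; b6: attacked by Qb8; a7: attacked by Qa8; b7: attacked by Qa8.
Legal moves for Black: none.
In check with no legal moves → checkmate.

checkmate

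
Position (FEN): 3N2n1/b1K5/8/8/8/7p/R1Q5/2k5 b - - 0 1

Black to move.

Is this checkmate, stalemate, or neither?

checkmate

Black to move; black king on c1.
In check: yes, from the white queen on c2.
King squares — b1: attacked by Qc2; d1: attacked by Qc2; b2: attacked by Ra2; c2: attacked by Ra2; d2: attacked by Qc2.
Legal moves for Black: none.
In check with no legal moves → checkmate.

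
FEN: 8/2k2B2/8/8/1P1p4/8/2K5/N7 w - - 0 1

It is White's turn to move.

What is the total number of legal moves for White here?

18

White to move; king on c2.
In check: no.
Legal moves: Bg8, Be8, Bg6, Be6, Bh5, Bd5, Bc4, Bb3, Ba2, Kd3, Kb3, Kd2, Kb2, Kd1, Kc1, Kb1, Nb3, b5.
Count: 18.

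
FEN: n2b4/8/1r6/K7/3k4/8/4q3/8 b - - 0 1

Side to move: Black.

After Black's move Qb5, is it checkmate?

After Qb5: white king on a5; in check: yes, from the black queen on b5.
King squares — a4: attacked by Qb5; b4: attacked by Qb5; b5: attacked by Rb6; a6: attacked by Qb5; b6: attacked by Qb5.
White has no legal moves → checkmate.

yes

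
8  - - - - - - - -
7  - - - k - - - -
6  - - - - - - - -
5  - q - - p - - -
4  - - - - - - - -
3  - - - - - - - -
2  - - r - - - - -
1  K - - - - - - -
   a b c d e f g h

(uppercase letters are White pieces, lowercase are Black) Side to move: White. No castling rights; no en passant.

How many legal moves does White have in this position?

0

White to move; king on a1.
In check: no.
Legal moves: none.
Count: 0.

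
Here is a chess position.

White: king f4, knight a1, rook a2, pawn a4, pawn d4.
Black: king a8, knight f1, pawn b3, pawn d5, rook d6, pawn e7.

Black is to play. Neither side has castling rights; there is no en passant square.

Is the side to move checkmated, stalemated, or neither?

neither

Black to move; black king on a8.
In check: no.
Legal moves for Black include: Kb8, Kb7, Ka7, Rd8, Rd7, Rh6, Rg6, Rf6+, Re6, Rc6, Rb6, Ra6, Ng3, Ne3, Nh2, Nd2, bxa2, e6, ... (list truncated; more exist).
Black has legal moves and is not in check → neither.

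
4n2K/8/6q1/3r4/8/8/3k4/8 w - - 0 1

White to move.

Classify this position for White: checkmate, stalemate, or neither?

stalemate

White to move; white king on h8.
In check: no.
King squares — g7: attacked by Qg6; h7: attacked by Qg6; g8: attacked by Qg6.
Legal moves for White: none.
Not in check and no legal moves → stalemate.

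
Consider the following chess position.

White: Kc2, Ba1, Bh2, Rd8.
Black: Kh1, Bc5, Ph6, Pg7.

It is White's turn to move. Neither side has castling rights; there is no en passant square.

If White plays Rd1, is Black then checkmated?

no

After Rd1: black king on h1; in check: yes, from the white rook on d1.
Black has 3 legal replies: Kxh2, Kg2, Bg1.
In check but a legal move exists → not checkmate.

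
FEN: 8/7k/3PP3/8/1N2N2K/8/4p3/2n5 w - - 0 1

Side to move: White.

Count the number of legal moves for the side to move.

20

White to move; king on h4.
In check: no.
Legal moves: Kh5, Kg5, Kg4, Kh3, Kg3, Nf6+, Ng5+, Nc5, Ng3, Nc3, Nf2, Nd2, Nc6, Na6, Nd5, Nd3, Nc2, Na2, e7, d7.
Count: 20.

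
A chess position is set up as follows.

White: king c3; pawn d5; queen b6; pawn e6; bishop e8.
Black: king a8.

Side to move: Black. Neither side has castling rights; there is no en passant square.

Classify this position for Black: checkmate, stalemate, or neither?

stalemate

Black to move; black king on a8.
In check: no.
King squares — a7: attacked by Qb6; b7: attacked by Qb6; b8: attacked by Qb6.
Legal moves for Black: none.
Not in check and no legal moves → stalemate.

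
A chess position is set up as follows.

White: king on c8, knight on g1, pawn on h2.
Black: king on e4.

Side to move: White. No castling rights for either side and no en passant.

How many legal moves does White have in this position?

White to move; king on c8.
In check: no.
Legal moves: Kd8, Kb8, Kd7, Kc7, Kb7, Nh3, Nf3, Ne2, h3, h4.
Count: 10.

10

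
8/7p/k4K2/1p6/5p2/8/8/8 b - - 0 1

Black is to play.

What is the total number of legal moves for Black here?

Black to move; king on a6.
In check: no.
Legal moves: Kb7, Ka7, Kb6, Ka5, h6, b4, f3, h5.
Count: 8.

8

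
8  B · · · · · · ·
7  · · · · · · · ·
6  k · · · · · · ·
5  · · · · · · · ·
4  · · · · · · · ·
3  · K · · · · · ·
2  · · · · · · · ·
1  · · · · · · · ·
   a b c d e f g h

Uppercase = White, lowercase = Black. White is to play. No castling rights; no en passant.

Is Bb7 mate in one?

no

After Bb7: black king on a6; in check: yes, from the white bishop on b7.
Black has 5 legal replies: Kxb7, Ka7, Kb6, Kb5, Ka5.
In check but a legal move exists → not checkmate.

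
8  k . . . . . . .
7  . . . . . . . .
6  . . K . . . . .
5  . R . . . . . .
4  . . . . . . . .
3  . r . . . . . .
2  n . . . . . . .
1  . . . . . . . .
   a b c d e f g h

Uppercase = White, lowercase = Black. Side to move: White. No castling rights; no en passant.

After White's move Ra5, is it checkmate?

After Ra5: black king on a8; in check: yes, from the white rook on a5.
Black has 1 legal reply: Kb8.
In check but a legal move exists → not checkmate.

no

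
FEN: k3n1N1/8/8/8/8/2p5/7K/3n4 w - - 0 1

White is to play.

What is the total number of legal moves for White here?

8

White to move; king on h2.
In check: no.
Legal moves: Ne7, Nh6, Nf6, Kh3, Kg3, Kg2, Kh1, Kg1.
Count: 8.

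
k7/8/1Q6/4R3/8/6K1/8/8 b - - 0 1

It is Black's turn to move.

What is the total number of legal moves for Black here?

Black to move; king on a8.
In check: no.
Legal moves: none.
Count: 0.

0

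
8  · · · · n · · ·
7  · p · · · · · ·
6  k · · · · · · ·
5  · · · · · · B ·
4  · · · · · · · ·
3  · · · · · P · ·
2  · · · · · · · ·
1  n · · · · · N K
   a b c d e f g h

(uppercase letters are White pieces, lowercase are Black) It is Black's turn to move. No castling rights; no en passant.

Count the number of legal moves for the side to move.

Black to move; king on a6.
In check: no.
Legal moves: Ng7, Nc7, Nf6, Nd6, Ka7, Kb6, Kb5, Ka5, Nb3, Nc2, b6, b5.
Count: 12.

12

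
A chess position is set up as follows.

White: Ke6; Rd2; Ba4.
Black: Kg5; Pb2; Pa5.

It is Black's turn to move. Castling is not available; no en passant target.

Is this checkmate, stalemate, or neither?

neither

Black to move; black king on g5.
In check: no.
Legal moves for Black: Kh6, Kg6, Kh5, Kh4, Kg4, Kf4, b1=Q, b1=R, b1=B, b1=N.
Black has 10 legal moves and is not in check → neither.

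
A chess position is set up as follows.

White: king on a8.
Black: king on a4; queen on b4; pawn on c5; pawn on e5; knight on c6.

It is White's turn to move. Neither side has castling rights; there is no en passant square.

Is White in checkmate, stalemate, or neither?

stalemate

White to move; white king on a8.
In check: no.
King squares — a7: attacked by Nc6; b7: attacked by Qb4; b8: attacked by Qb4.
Legal moves for White: none.
Not in check and no legal moves → stalemate.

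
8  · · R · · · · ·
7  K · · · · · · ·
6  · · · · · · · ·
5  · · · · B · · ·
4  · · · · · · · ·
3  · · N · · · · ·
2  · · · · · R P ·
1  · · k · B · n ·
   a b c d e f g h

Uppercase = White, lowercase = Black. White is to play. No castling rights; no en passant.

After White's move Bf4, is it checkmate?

After Bf4: black king on c1; in check: yes, from the white bishop on f4.
King squares — b1: attacked by Nc3; d1: attacked by Nc3; b2: attacked by Rf2; c2: attacked by Rf2; d2: attacked by Be1.
Black has no legal moves → checkmate.

yes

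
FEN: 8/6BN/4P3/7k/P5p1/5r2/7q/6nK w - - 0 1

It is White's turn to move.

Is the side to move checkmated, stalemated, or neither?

neither

White to move; white king on h1.
In check: yes, from the black queen on h2.
King squares — g1: attacked by Qh2; g2: attacked by Qh2; h2: available.
Legal moves for White: Kxh2.
White is in check but has 1 legal move → neither.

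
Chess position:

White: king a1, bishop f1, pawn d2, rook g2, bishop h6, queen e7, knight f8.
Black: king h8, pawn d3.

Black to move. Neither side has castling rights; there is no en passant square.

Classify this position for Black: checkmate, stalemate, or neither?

Black to move; black king on h8.
In check: no.
King squares — g7: attacked by Rg2; h7: attacked by Qe7; g8: attacked by Rg2.
Legal moves for Black: none.
Not in check and no legal moves → stalemate.

stalemate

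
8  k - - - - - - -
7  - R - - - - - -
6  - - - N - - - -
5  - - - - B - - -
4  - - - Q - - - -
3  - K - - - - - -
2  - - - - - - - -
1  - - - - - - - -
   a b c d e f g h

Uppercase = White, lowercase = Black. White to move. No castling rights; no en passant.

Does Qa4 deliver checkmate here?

yes

After Qa4: black king on a8; in check: yes, from the white queen on a4.
King squares — a7: attacked by Qa4; b7: attacked by Nd6; b8: attacked by Rb7.
Black has no legal moves → checkmate.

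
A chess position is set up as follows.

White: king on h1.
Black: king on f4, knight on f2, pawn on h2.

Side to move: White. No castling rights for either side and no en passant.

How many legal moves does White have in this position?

White to move; king on h1.
In check: yes, from the black knight on f2.
Legal moves: Kxh2, Kg2.
Count: 2.

2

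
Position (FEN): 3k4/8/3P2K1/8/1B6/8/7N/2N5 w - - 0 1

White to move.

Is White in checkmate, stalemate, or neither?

neither

White to move; white king on g6.
In check: no.
Legal moves for White include: Kh7, Kg7, Kf7, Kh6, Kf6, Kh5, Kg5, Kf5, Bc5, Ba5+, Bc3, Ba3, Bd2, Be1, Ng4, Nf3, Nf1, Nd3, ... (list truncated; more exist).
White has legal moves and is not in check → neither.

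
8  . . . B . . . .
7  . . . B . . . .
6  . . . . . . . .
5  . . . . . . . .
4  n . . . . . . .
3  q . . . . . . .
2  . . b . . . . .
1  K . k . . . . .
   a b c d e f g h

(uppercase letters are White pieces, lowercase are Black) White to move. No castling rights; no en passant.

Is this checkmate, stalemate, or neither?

White to move; white king on a1.
In check: yes, from the black queen on a3.
King squares — b1: attacked by Kc1; a2: attacked by Qa3; b2: attacked by Kc1.
Legal moves for White: none.
In check with no legal moves → checkmate.

checkmate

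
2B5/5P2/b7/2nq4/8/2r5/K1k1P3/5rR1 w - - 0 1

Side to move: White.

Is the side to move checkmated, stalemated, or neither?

White to move; white king on a2.
In check: yes, from the black queen on d5.
King squares — a1: attacked by Rf1; b1: attacked by Rf1; b2: attacked by Kc2; a3: attacked by Rc3; b3: attacked by Kc2.
Legal moves for White: none.
In check with no legal moves → checkmate.

checkmate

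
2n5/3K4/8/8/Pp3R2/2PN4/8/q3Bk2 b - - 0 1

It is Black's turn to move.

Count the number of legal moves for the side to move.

Black to move; king on f1.
In check: yes, from the white rook on f4.
Legal moves: Kg2, Ke2, Kg1.
Count: 3.

3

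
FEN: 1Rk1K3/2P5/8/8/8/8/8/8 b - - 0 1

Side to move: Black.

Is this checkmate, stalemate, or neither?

Black to move; black king on c8.
In check: yes, from the white rook on b8.
Legal moves for Black: Kxc7.
Black is in check but has 1 legal move → neither.

neither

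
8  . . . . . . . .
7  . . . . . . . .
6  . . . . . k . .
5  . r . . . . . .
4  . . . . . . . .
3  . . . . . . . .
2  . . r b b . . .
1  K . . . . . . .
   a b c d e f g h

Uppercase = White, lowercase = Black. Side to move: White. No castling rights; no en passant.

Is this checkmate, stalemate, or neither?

White to move; white king on a1.
In check: no.
King squares — b1: attacked by Rb5; a2: attacked by Rc2; b2: attacked by Rc2.
Legal moves for White: none.
Not in check and no legal moves → stalemate.

stalemate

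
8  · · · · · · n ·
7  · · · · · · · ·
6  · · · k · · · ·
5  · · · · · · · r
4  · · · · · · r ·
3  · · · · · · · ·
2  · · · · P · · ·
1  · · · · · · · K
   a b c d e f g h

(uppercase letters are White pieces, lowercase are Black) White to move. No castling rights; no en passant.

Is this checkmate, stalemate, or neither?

checkmate

White to move; white king on h1.
In check: yes, from the black rook on h5.
King squares — g1: attacked by Rg4; g2: attacked by Rg4; h2: attacked by Rh5.
Legal moves for White: none.
In check with no legal moves → checkmate.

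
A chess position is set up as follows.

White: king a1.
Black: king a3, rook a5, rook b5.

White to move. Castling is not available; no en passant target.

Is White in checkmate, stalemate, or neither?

White to move; white king on a1.
In check: no.
King squares — b1: attacked by Rb5; a2: attacked by Ka3; b2: attacked by Ka3.
Legal moves for White: none.
Not in check and no legal moves → stalemate.

stalemate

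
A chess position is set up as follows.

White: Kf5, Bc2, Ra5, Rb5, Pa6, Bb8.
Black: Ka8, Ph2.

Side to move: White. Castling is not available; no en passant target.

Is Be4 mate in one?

After Be4: black king on a8; in check: yes, from the white bishop on e4.
King squares — a7: attacked by Bb8; b7: attacked by Be4; b8: attacked by Rb5.
Black has no legal moves → checkmate.

yes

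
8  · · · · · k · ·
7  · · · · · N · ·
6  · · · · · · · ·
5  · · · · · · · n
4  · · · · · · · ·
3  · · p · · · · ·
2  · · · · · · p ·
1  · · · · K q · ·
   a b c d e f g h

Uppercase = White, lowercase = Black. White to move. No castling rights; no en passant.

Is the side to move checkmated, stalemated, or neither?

checkmate

White to move; white king on e1.
In check: yes, from the black queen on f1.
King squares — d1: attacked by Qf1; f1: attacked by Pg2; d2: attacked by Pc3; e2: attacked by Qf1; f2: attacked by Qf1.
Legal moves for White: none.
In check with no legal moves → checkmate.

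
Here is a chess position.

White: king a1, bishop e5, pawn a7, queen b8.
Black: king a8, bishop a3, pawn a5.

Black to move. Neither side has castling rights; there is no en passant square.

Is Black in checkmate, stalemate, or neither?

Black to move; black king on a8.
In check: yes, from the white queen on b8.
King squares — a7: attacked by Qb8; b7: attacked by Qb8; b8: attacked by Be5.
Legal moves for Black: none.
In check with no legal moves → checkmate.

checkmate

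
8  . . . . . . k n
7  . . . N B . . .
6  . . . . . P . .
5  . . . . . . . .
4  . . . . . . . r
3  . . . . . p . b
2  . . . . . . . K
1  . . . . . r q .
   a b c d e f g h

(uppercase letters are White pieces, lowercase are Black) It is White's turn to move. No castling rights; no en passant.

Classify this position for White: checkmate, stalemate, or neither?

checkmate

White to move; white king on h2.
In check: yes, from the black queen on g1.
King squares — g1: attacked by Rf1; h1: attacked by Qg1; g2: attacked by Qg1; g3: attacked by Qg1; h3: attacked by Rh4.
Legal moves for White: none.
In check with no legal moves → checkmate.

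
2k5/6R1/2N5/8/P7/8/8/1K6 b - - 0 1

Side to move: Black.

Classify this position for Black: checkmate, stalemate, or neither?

stalemate

Black to move; black king on c8.
In check: no.
King squares — b7: attacked by Rg7; c7: attacked by Rg7; d7: attacked by Rg7; b8: attacked by Nc6; d8: attacked by Nc6.
Legal moves for Black: none.
Not in check and no legal moves → stalemate.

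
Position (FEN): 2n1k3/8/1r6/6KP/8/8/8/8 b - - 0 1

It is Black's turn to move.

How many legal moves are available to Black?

22

Black to move; king on e8.
In check: no.
Legal moves: Kf8, Kd8, Kf7, Ke7, Kd7, Ne7, Na7, Nd6, Rb8, Rb7, Rh6, Rg6+, Rf6, Re6, Rd6, Rc6, Ra6, Rb5+, Rb4, Rb3, Rb2, Rb1.
Count: 22.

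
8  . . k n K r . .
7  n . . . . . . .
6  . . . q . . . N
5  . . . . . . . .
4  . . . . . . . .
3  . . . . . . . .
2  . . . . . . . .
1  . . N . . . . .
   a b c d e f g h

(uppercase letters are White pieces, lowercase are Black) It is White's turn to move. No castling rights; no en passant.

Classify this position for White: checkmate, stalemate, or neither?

White to move; white king on e8.
In check: yes, from the black rook on f8.
King squares — d7: attacked by Qd6; e7: attacked by Qd6; f7: attacked by Nd8; d8: attacked by Qd6; f8: attacked by Qd6.
Legal moves for White: none.
In check with no legal moves → checkmate.

checkmate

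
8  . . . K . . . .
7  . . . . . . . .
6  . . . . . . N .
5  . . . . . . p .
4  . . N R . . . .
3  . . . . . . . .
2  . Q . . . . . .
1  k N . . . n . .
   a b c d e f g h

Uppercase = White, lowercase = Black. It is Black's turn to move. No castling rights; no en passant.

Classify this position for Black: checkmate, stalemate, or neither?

Black to move; black king on a1.
In check: yes, from the white queen on b2.
King squares — b1: attacked by Qb2; a2: attacked by Qb2; b2: attacked by Nc4.
Legal moves for Black: none.
In check with no legal moves → checkmate.

checkmate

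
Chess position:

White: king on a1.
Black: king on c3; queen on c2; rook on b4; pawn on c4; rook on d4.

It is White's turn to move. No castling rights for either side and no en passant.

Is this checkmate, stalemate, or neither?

White to move; white king on a1.
In check: no.
King squares — b1: attacked by Qc2; a2: attacked by Qc2; b2: attacked by Qc2.
Legal moves for White: none.
Not in check and no legal moves → stalemate.

stalemate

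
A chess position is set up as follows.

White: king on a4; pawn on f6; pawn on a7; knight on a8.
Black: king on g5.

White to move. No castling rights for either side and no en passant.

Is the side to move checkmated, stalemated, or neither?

White to move; white king on a4.
In check: no.
Legal moves for White: Nc7, Nb6, Kb5, Ka5, Kb4, Kb3, Ka3, f7.
White has 8 legal moves and is not in check → neither.

neither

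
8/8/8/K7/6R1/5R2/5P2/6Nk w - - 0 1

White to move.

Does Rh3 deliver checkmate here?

After Rh3: black king on h1; in check: yes, from the white rook on h3.
King squares — g1: attacked by Rg4; g2: attacked by Rg4; h2: attacked by Rh3.
Black has no legal moves → checkmate.

yes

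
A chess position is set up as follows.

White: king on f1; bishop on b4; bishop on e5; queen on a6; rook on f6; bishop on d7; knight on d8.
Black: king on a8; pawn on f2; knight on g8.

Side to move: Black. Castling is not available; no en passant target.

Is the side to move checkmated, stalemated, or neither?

checkmate

Black to move; black king on a8.
In check: yes, from the white queen on a6.
King squares — a7: attacked by Qa6; b7: attacked by Qa6; b8: attacked by Be5.
Legal moves for Black: none.
In check with no legal moves → checkmate.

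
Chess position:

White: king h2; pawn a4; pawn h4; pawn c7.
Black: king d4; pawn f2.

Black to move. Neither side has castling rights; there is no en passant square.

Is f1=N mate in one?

After f1=N: white king on h2; in check: yes, from the black knight on f1.
White has 4 legal replies: Kh3, Kg2, Kh1, Kg1.
In check but a legal move exists → not checkmate.

no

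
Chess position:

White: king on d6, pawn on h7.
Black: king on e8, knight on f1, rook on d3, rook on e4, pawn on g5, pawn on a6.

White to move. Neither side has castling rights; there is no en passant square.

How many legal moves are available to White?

White to move; king on d6.
In check: yes, from the black rook on d3.
Legal moves: Kc7, Kc6, Kc5.
Count: 3.

3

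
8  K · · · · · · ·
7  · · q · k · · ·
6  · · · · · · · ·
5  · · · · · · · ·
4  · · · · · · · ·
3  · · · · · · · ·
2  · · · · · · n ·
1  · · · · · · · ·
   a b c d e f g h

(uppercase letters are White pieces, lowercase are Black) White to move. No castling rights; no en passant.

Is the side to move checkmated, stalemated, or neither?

stalemate

White to move; white king on a8.
In check: no.
King squares — a7: attacked by Qc7; b7: attacked by Qc7; b8: attacked by Qc7.
Legal moves for White: none.
Not in check and no legal moves → stalemate.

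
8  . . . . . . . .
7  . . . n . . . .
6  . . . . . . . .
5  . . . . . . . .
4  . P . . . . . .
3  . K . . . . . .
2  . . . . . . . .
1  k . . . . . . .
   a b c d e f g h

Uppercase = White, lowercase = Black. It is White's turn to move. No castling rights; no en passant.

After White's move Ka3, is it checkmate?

no

After Ka3: black king on a1; in check: no.
Black is not in check, so this cannot be checkmate.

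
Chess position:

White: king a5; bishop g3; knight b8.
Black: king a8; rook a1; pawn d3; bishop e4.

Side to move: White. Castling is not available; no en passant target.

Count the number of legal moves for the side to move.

3

White to move; king on a5.
In check: yes, from the black rook on a1.
Legal moves: Kb6, Kb5, Kb4.
Count: 3.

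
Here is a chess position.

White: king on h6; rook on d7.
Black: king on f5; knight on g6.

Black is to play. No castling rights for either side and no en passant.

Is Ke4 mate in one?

no

After Ke4: white king on h6; in check: no.
White is not in check, so this cannot be checkmate.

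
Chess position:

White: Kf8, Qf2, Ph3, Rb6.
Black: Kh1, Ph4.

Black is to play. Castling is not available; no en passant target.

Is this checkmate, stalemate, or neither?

Black to move; black king on h1.
In check: no.
King squares — g1: attacked by Qf2; g2: attacked by Qf2; h2: attacked by Qf2.
Legal moves for Black: none.
Not in check and no legal moves → stalemate.

stalemate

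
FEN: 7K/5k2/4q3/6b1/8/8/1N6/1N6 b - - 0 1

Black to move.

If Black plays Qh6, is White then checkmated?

yes

After Qh6: white king on h8; in check: yes, from the black queen on h6.
King squares — g7: attacked by Qh6; h7: attacked by Qh6; g8: attacked by Kf7.
White has no legal moves → checkmate.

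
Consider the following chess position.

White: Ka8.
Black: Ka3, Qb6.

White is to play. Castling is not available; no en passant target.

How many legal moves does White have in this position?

White to move; king on a8.
In check: no.
Legal moves: none.
Count: 0.

0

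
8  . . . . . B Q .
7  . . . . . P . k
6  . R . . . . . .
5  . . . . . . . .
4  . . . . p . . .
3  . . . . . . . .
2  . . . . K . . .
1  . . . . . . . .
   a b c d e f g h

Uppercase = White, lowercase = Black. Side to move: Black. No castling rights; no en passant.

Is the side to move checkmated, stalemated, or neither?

checkmate

Black to move; black king on h7.
In check: yes, from the white queen on g8.
King squares — g6: attacked by Rb6; h6: attacked by Rb6; g7: attacked by Bf8; g8: attacked by Pf7; h8: attacked by Qg8.
Legal moves for Black: none.
In check with no legal moves → checkmate.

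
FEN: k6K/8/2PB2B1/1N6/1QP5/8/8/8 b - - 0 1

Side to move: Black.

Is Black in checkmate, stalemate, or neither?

Black to move; black king on a8.
In check: no.
King squares — a7: attacked by Nb5; b7: attacked by Pc6; b8: attacked by Bd6.
Legal moves for Black: none.
Not in check and no legal moves → stalemate.

stalemate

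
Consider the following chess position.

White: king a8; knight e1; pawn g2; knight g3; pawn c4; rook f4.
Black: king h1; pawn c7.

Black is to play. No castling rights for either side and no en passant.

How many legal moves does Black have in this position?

2

Black to move; king on h1.
In check: yes, from the white knight on g3.
Legal moves: Kh2, Kg1.
Count: 2.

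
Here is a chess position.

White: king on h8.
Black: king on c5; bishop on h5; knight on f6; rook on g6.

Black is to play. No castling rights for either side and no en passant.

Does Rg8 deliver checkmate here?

yes

After Rg8: white king on h8; in check: yes, from the black rook on g8.
King squares — g7: attacked by Rg8; h7: attacked by Nf6; g8: attacked by Nf6.
White has no legal moves → checkmate.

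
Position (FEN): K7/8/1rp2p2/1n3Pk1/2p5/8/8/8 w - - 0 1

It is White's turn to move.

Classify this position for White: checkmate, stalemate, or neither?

White to move; white king on a8.
In check: no.
King squares — a7: attacked by Nb5; b7: attacked by Rb6; b8: attacked by Rb6.
Legal moves for White: none.
Not in check and no legal moves → stalemate.

stalemate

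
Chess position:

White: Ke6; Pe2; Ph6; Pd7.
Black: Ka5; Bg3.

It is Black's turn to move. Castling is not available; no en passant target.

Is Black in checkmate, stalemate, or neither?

neither

Black to move; black king on a5.
In check: no.
Legal moves for Black: Kb6, Ka6, Kb5, Kb4, Ka4, Bb8, Bc7, Bd6, Be5, Bh4, Bf4, Bh2, Bf2, Be1.
Black has 14 legal moves and is not in check → neither.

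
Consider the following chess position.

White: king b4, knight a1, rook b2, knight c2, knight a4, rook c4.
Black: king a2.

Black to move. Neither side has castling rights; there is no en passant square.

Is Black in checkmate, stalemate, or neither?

Black to move; black king on a2.
In check: yes, from the white rook on b2.
King squares — a1: attacked by Nc2; b1: attacked by Rb2; b2: attacked by Na4; a3: attacked by Nc2; b3: attacked by Na1.
Legal moves for Black: none.
In check with no legal moves → checkmate.

checkmate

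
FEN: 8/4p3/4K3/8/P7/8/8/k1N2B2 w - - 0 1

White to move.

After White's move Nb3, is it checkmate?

After Nb3: black king on a1; in check: yes, from the white knight on b3.
Black has 3 legal replies: Kb2, Ka2, Kb1.
In check but a legal move exists → not checkmate.

no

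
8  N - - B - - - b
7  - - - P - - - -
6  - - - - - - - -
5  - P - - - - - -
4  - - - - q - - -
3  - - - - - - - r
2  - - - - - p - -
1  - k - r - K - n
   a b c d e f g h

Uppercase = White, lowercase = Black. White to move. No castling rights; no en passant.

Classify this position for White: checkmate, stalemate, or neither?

checkmate

White to move; white king on f1.
In check: yes, from the black rook on d1.
King squares — e1: attacked by Rd1; g1: attacked by Rd1; e2: attacked by Qe4; f2: attacked by Nh1; g2: attacked by Qe4.
Legal moves for White: none.
In check with no legal moves → checkmate.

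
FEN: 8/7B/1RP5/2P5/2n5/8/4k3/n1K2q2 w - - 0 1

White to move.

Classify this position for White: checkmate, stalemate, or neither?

checkmate

White to move; white king on c1.
In check: yes, from the black queen on f1.
King squares — b1: attacked by Qf1; d1: attacked by Qf1; b2: attacked by Nc4; c2: attacked by Na1; d2: attacked by Ke2.
Legal moves for White: none.
In check with no legal moves → checkmate.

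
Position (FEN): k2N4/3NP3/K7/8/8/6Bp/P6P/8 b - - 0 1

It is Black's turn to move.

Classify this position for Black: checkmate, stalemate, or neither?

Black to move; black king on a8.
In check: no.
King squares — a7: attacked by Ka6; b7: attacked by Ka6; b8: attacked by Bg3.
Legal moves for Black: none.
Not in check and no legal moves → stalemate.

stalemate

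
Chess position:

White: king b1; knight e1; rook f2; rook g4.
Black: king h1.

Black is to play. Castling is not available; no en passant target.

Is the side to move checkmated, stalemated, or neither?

stalemate

Black to move; black king on h1.
In check: no.
King squares — g1: attacked by Rg4; g2: attacked by Ne1; h2: attacked by Rf2.
Legal moves for Black: none.
Not in check and no legal moves → stalemate.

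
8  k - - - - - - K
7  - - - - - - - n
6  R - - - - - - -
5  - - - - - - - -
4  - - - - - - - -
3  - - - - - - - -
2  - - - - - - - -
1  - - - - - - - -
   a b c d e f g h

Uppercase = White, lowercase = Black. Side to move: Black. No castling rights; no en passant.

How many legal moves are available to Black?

2

Black to move; king on a8.
In check: yes, from the white rook on a6.
Legal moves: Kb8, Kb7.
Count: 2.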